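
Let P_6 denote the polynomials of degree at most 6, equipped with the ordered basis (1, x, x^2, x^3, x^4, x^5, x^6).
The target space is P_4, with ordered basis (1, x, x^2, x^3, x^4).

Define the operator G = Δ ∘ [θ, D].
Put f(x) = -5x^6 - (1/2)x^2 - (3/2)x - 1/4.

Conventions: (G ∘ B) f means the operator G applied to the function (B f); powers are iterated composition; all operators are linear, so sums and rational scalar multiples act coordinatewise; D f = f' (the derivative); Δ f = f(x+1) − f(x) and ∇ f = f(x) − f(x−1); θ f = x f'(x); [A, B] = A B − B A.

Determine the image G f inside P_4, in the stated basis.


D f = -30x^5 - x - 3/2
θ D f = -150x^5 - x
θ f = -30x^6 - x^2 - (3/2)x
D θ f = -180x^5 - 2x - 3/2
[θ, D] f = 30x^5 + x + 3/2
Δ [θ, D] f = 150x^4 + 300x^3 + 300x^2 + 150x + 31

the image equals g(x) = 150x^4 + 300x^3 + 300x^2 + 150x + 31


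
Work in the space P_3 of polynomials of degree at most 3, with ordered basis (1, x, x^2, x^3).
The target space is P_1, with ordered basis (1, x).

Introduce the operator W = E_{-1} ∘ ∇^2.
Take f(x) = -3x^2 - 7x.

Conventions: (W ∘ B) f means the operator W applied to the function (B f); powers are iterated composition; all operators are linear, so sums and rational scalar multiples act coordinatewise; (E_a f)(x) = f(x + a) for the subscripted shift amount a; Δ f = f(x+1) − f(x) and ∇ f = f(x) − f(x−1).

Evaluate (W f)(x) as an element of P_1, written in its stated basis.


the result is g(x) = -6

∇ f = -6x - 4
∇ ∇ f = -6
E_{-1} ∇^2 f = -6


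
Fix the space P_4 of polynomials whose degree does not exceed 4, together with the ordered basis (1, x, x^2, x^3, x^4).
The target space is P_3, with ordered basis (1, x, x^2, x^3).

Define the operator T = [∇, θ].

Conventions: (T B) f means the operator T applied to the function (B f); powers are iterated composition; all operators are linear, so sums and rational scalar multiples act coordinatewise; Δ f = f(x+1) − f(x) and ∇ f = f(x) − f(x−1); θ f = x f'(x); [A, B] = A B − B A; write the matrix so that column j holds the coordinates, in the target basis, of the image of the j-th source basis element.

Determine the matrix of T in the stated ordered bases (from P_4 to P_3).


the matrix is [[0, 1, -2, 3, -4]; [0, 0, 2, -6, 12]; [0, 0, 0, 3, -12]; [0, 0, 0, 0, 4]] (rows listed top to bottom)

image of 1: 0
image of x: 1
image of x^2: 2x - 2
image of x^3: 3x^2 - 6x + 3
image of x^4: 4x^3 - 12x^2 + 12x - 4
each image's coordinates form column j of the matrix


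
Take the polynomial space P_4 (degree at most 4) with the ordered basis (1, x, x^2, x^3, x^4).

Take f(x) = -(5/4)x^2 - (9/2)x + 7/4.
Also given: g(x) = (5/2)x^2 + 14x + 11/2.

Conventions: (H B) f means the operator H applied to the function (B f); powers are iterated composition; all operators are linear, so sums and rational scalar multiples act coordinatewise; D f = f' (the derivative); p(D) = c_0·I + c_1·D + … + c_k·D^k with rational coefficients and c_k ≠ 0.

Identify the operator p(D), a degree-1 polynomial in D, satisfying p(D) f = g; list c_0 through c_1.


D^0 f = -(5/4)x^2 - (9/2)x + 7/4
D^1 f = -(5/2)x - 9/2
matching coefficients of g against c_0 f + c_1 Df + … from the top degree down determines the c_i
solution: c_0 = -2, c_1 = -2

p(D) = -2·I − 2·D, i.e. c_0 = -2, c_1 = -2


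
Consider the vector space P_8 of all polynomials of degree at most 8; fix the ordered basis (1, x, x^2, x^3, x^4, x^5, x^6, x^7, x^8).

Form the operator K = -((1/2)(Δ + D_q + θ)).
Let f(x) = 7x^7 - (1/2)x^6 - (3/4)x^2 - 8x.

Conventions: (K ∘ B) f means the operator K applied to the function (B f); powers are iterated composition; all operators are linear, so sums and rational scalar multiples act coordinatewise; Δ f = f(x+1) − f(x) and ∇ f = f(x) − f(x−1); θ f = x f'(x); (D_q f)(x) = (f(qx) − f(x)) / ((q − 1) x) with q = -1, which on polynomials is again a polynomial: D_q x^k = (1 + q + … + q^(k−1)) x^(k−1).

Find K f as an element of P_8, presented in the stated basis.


the result is g(x) = -(49/2)x^7 - (53/2)x^6 - 72x^5 - (475/4)x^4 - (235/2)x^3 - 69x^2 - (73/4)x + 41/8

Δ f = 49x^6 + 144x^5 + (475/2)x^4 + 235x^3 + (279/2)x^2 + (89/2)x - 9/4
D_q f = 7x^6 - 8
θ f = 49x^7 - 3x^6 - (3/2)x^2 - 8x
(Δ + D_q + θ) f = 49x^7 + 53x^6 + 144x^5 + (475/2)x^4 + 235x^3 + 138x^2 + (73/2)x - 41/4
((1/2)(Δ + D_q + θ)) f = (49/2)x^7 + (53/2)x^6 + 72x^5 + (475/4)x^4 + (235/2)x^3 + 69x^2 + (73/4)x - 41/8
(-((1/2)(Δ + D_q + θ))) f = -(49/2)x^7 - (53/2)x^6 - 72x^5 - (475/4)x^4 - (235/2)x^3 - 69x^2 - (73/4)x + 41/8


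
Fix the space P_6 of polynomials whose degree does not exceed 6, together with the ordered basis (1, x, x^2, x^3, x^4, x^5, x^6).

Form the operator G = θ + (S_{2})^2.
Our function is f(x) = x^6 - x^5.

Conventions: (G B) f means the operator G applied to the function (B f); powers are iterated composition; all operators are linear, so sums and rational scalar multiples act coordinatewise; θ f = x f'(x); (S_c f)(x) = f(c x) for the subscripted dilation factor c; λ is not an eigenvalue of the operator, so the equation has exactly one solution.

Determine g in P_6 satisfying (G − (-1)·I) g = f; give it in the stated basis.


g(x) = (1/4103)x^6 - (1/1030)x^5

write g with unknown coordinates in the stated basis and equate coefficients in (G − (-1)·I) g = f
solving from the highest basis element down gives g = (1/4103)x^6 - (1/1030)x^5
check: G g = (4102/4103)x^6 - (1029/1030)x^5
so G g − (-1)·g = x^6 - x^5 = f ✓


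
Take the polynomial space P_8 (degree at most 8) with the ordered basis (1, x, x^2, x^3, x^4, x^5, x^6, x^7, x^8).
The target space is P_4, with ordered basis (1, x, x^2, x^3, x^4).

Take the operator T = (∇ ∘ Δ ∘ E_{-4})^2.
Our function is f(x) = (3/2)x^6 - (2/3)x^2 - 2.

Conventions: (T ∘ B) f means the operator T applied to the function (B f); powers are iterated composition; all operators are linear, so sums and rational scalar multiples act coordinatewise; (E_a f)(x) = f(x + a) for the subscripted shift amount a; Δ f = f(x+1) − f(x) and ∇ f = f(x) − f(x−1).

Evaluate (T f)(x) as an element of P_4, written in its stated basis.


E_{-4} f = (3/2)x^6 - 36x^5 + 360x^4 - 1920x^3 + (17278/3)x^2 - (27632/3)x + 18394/3
Δ E_{-4} f = 9x^5 - (315/2)x^4 + 1110x^3 - (7875/2)x^2 + (21083/3)x - 30275/6
∇ (Δ ∘ E_{-4}) f = 45x^4 - 720x^3 + 4365x^2 - 11880x + 36725/3
E_{-4} (∇ ∘ Δ ∘ E_{-4}) f = 45x^4 - 1440x^3 + 17325x^2 - 92880x + 561605/3
Δ E_{-4} (∇ ∘ Δ ∘ E_{-4}) f = 180x^3 - 4050x^2 + 30510x - 76950
∇ (Δ ∘ E_{-4}) (∇ ∘ Δ ∘ E_{-4}) f = 540x^2 - 8640x + 34740

g(x) = 540x^2 - 8640x + 34740


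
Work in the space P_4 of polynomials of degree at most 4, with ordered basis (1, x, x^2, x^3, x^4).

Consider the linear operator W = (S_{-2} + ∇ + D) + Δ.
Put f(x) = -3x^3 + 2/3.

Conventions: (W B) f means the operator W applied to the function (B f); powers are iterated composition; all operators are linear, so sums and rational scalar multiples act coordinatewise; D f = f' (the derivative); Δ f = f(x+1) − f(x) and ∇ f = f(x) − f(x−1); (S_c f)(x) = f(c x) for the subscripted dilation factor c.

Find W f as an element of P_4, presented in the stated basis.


S_{-2} f = 24x^3 + 2/3
∇ f = -9x^2 + 9x - 3
D f = -9x^2
(S_{-2} + ∇ + D) f = 24x^3 - 18x^2 + 9x - 7/3
Δ f = -9x^2 - 9x - 3
((S_{-2} + ∇ + D) + Δ) f = 24x^3 - 27x^2 - 16/3

the result is g(x) = 24x^3 - 27x^2 - 16/3


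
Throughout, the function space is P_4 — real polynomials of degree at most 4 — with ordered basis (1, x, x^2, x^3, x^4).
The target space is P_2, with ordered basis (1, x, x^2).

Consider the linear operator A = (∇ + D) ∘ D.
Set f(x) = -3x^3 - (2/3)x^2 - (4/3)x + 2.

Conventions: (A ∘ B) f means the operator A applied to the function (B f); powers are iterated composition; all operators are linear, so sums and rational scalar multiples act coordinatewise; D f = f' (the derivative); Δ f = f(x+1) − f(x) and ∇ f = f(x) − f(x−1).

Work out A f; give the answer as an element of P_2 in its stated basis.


the image equals g(x) = -36x + 19/3

D f = -9x^2 - (4/3)x - 4/3
∇ D f = -18x + 23/3
D D f = -18x - 4/3
(∇ + D) D f = -36x + 19/3


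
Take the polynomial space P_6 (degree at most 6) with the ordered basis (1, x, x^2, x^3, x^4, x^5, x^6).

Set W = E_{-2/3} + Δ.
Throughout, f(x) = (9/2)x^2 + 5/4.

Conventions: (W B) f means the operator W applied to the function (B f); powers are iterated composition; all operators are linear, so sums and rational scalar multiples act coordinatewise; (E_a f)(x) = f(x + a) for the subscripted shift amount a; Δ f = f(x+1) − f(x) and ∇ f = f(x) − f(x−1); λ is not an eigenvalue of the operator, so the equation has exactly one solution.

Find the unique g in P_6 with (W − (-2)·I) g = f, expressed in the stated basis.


the result is g(x) = (3/2)x^2 - (1/3)x - 29/108

write g with unknown coordinates in the stated basis and equate coefficients in (W − (-2)·I) g = f
solving from the highest basis element down gives g = (3/2)x^2 - (1/3)x - 29/108
check: W g = (3/2)x^2 + (2/3)x + 193/108
so W g − (-2)·g = (9/2)x^2 + 5/4 = f ✓


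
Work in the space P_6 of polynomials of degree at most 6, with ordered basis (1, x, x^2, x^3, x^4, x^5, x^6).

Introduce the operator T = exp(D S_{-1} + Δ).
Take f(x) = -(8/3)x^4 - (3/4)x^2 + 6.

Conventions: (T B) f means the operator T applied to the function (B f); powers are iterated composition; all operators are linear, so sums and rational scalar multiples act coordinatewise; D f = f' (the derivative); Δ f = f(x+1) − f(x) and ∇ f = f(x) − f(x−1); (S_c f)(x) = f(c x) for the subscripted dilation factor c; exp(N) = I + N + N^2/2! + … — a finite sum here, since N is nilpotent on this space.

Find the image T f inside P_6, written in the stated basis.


the image equals g(x) = -(8/3)x^4 - (64/3)x^3 - (67/4)x^2 - (233/3)x - 193/12

order-1 term: -(64/3)x^3 - 16x^2 - (41/3)x - 41/12
order-2 term: -64x - 56/3
the series for exp(D S_{-1} + Δ) f terminates at order 2
exp(D S_{-1} + Δ) f = -(8/3)x^4 - (64/3)x^3 - (67/4)x^2 - (233/3)x - 193/12


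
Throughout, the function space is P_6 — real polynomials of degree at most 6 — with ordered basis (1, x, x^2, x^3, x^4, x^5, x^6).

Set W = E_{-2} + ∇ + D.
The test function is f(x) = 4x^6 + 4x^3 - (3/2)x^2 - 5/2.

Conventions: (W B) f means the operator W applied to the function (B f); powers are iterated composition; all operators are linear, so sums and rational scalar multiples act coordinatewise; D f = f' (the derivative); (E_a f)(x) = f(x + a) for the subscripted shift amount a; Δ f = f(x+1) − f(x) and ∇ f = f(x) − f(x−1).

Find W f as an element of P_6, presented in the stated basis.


E_{-2} f = 4x^6 - 48x^5 + 240x^4 - 636x^3 + (1869/2)x^2 - 714x + 431/2
∇ f = 24x^5 - 60x^4 + 80x^3 - 48x^2 + 9x + 3/2
D f = 24x^5 + 12x^2 - 3x
(E_{-2} + ∇ + D) f = 4x^6 + 180x^4 - 556x^3 + (1797/2)x^2 - 708x + 217

g(x) = 4x^6 + 180x^4 - 556x^3 + (1797/2)x^2 - 708x + 217


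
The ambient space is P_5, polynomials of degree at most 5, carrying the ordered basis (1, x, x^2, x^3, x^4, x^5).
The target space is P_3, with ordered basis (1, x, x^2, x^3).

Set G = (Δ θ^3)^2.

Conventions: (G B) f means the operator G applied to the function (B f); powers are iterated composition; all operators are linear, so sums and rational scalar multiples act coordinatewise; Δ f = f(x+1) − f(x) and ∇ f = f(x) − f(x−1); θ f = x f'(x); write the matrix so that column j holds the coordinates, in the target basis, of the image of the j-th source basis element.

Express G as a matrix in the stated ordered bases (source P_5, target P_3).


image of 1: 0
image of x: 0
image of x^2: 16
image of x^3: 1296x + 729
image of x^4: 20736x^2 + 26880x + 10240
image of x^5: 160000x^3 + 341250x^2 + 281250x + 84375
each image's coordinates form column j of the matrix

the matrix is [[0, 0, 16, 729, 10240, 84375]; [0, 0, 0, 1296, 26880, 281250]; [0, 0, 0, 0, 20736, 341250]; [0, 0, 0, 0, 0, 160000]] (rows listed top to bottom)


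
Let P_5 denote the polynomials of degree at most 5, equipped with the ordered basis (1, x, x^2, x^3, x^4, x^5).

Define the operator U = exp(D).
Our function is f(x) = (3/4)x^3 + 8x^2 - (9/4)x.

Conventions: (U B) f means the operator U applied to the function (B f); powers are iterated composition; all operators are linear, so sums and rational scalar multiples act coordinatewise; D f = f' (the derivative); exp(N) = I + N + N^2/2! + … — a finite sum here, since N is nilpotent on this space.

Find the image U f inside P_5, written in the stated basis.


g(x) = (3/4)x^3 + (41/4)x^2 + 16x + 13/2

order-1 term: (9/4)x^2 + 16x - 9/4
order-2 term: (9/4)x + 8
order-3 term: 3/4
the series for exp(D) f terminates at order 3
exp(D) f = (3/4)x^3 + (41/4)x^2 + 16x + 13/2


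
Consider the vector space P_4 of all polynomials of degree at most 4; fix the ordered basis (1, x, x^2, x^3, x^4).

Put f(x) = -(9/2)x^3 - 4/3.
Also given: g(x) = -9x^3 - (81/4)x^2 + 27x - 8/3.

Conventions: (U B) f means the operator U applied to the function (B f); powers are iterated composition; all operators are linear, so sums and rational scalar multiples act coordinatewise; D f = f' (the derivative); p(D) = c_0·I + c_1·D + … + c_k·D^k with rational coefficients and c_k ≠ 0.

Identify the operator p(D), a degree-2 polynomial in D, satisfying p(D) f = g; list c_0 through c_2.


c_0 = 2, c_1 = 3/2, c_2 = -1

D^0 f = -(9/2)x^3 - 4/3
D^1 f = -(27/2)x^2
D^2 f = -27x
matching coefficients of g against c_0 f + c_1 Df + … from the top degree down determines the c_i
solution: c_0 = 2, c_1 = 3/2, c_2 = -1


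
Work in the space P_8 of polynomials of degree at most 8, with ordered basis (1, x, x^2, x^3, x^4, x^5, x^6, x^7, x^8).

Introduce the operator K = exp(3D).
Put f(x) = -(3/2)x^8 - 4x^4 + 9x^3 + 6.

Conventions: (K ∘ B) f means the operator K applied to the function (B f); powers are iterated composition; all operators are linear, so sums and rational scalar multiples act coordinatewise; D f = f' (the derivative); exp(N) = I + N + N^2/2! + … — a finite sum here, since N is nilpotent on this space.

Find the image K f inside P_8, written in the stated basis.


the result is g(x) = -(3/2)x^8 - 36x^7 - 378x^6 - 2268x^5 - 8509x^4 - 20451x^3 - 30753x^2 - 26433x - 19833/2

order-1 term: -36x^7 - 48x^3 + 81x^2
order-2 term: -378x^6 - 216x^2 + 243x
order-3 term: -2268x^5 - 432x + 243
order-4 term: -8505x^4 - 324
order-5 term: -20412x^3
order-6 term: -30618x^2
order-7 term: -26244x
order-8 term: -19683/2
the series for exp(3D) f terminates at order 8
exp(3D) f = -(3/2)x^8 - 36x^7 - 378x^6 - 2268x^5 - 8509x^4 - 20451x^3 - 30753x^2 - 26433x - 19833/2


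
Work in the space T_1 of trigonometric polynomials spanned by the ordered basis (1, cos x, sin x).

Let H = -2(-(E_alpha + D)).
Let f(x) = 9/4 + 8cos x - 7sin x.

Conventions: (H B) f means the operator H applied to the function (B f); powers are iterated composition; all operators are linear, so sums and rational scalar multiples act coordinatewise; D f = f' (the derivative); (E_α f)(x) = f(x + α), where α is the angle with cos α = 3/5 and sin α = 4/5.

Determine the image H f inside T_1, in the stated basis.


E_alpha f = 9/4 - (4/5)cos x - (53/5)sin x
D f = -7cos x - 8sin x
(E_alpha + D) f = 9/4 - (39/5)cos x - (93/5)sin x
(-(E_alpha + D)) f = -9/4 + (39/5)cos x + (93/5)sin x
(-2(-(E_alpha + D))) f = 9/2 - (78/5)cos x - (186/5)sin x

the result is g(x) = 9/2 - (78/5)cos x - (186/5)sin x


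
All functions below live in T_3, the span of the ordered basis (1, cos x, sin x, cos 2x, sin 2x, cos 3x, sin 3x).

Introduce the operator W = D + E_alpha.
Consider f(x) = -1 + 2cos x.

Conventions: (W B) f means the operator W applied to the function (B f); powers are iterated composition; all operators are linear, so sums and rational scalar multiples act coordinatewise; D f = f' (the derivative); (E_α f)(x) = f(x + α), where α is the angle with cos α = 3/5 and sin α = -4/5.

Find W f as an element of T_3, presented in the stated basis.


the image equals g(x) = -1 + (6/5)cos x - (2/5)sin x

D f = -2sin x
E_alpha f = -1 + (6/5)cos x + (8/5)sin x
(D + E_alpha) f = -1 + (6/5)cos x - (2/5)sin x


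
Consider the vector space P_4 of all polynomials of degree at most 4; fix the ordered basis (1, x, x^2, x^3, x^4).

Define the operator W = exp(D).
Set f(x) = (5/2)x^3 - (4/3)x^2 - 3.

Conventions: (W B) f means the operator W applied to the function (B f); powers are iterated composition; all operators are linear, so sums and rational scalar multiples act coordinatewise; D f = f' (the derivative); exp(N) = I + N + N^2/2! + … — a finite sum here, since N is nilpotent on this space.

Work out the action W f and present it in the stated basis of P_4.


order-1 term: (15/2)x^2 - (8/3)x
order-2 term: (15/2)x - 4/3
order-3 term: 5/2
the series for exp(D) f terminates at order 3
exp(D) f = (5/2)x^3 + (37/6)x^2 + (29/6)x - 11/6

the image equals g(x) = (5/2)x^3 + (37/6)x^2 + (29/6)x - 11/6


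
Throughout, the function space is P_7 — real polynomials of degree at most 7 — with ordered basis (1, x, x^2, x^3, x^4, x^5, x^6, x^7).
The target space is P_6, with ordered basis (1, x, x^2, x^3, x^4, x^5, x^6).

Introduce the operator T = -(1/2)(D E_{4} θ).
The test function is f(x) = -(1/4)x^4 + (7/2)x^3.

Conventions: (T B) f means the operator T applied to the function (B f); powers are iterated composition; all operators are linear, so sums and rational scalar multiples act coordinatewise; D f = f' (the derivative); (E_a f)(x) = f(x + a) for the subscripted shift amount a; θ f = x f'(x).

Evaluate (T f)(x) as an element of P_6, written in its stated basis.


θ f = -x^4 + (21/2)x^3
E_{4} θ f = -x^4 - (11/2)x^3 + 30x^2 + 248x + 416
D E_{4} θ f = -4x^3 - (33/2)x^2 + 60x + 248
(-(1/2)(D E_{4} θ)) f = 2x^3 + (33/4)x^2 - 30x - 124

the image equals g(x) = 2x^3 + (33/4)x^2 - 30x - 124


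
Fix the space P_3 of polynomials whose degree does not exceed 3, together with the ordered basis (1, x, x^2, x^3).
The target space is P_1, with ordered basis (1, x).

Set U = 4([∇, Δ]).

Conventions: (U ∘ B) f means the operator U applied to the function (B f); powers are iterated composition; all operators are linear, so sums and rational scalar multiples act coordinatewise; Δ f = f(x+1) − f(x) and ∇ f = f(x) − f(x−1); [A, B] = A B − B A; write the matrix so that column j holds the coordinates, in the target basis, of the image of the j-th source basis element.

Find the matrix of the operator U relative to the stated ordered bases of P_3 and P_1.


image of 1: 0
image of x: 0
image of x^2: 0
image of x^3: 0
each image's coordinates form column j of the matrix

the matrix is [[0, 0, 0, 0]; [0, 0, 0, 0]] (rows listed top to bottom)


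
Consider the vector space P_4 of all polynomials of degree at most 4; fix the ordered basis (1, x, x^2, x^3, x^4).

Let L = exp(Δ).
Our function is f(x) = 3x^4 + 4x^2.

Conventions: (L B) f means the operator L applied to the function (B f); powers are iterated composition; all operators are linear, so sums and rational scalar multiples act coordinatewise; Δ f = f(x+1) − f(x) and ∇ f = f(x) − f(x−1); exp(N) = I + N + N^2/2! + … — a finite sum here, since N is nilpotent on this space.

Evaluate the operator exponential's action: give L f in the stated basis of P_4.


the image equals g(x) = 3x^4 + 12x^3 + 40x^2 + 68x + 53

order-1 term: 12x^3 + 18x^2 + 20x + 7
order-2 term: 18x^2 + 36x + 25
order-3 term: 12x + 18
order-4 term: 3
the series for exp(Δ) f terminates at order 4
exp(Δ) f = 3x^4 + 12x^3 + 40x^2 + 68x + 53


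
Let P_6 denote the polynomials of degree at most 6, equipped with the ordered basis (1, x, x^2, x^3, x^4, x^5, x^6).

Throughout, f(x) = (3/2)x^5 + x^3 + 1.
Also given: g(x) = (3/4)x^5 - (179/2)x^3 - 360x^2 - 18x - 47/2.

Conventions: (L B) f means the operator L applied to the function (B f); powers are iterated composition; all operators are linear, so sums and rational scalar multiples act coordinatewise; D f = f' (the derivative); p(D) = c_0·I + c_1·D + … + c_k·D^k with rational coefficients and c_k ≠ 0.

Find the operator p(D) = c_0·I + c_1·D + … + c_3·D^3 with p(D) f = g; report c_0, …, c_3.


p(D) = (1/2)·I − 3·D^2 − 4·D^3, i.e. c_0 = 1/2, c_1 = 0, c_2 = -3, c_3 = -4

D^0 f = (3/2)x^5 + x^3 + 1
D^1 f = (15/2)x^4 + 3x^2
D^2 f = 30x^3 + 6x
D^3 f = 90x^2 + 6
matching coefficients of g against c_0 f + c_1 Df + … from the top degree down determines the c_i
solution: c_0 = 1/2, c_1 = 0, c_2 = -3, c_3 = -4


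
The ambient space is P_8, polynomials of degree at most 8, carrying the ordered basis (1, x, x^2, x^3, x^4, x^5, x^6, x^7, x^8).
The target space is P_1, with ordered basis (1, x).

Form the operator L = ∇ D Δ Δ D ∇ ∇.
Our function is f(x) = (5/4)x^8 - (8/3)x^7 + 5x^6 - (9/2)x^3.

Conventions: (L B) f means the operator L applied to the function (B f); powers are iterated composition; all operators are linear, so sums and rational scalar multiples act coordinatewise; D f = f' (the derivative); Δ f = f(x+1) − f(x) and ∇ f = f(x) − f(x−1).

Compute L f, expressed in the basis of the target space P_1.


g(x) = 50400x - 38640

∇ f = 10x^7 - (161/3)x^6 + 156x^5 - (1535/6)x^4 + (790/3)x^3 - (359/2)x^2 + (433/6)x - 161/12
∇ ∇ f = 70x^6 - 532x^5 + 1935x^4 - (12020/3)x^3 + 4900x^2 - (10033/3)x + 1981/2
D ∇ ∇ f = 420x^5 - 2660x^4 + 7740x^3 - 12020x^2 + 9800x - 10033/3
Δ (D ∇ ∇) f = 2100x^4 - 6440x^3 + 11460x^2 - 9360x + 3280
Δ Δ (D ∇ ∇) f = 8400x^3 - 6720x^2 + 12000x - 2240
D Δ Δ (D ∇ ∇) f = 25200x^2 - 13440x + 12000
∇ D Δ Δ (D ∇ ∇) f = 50400x - 38640


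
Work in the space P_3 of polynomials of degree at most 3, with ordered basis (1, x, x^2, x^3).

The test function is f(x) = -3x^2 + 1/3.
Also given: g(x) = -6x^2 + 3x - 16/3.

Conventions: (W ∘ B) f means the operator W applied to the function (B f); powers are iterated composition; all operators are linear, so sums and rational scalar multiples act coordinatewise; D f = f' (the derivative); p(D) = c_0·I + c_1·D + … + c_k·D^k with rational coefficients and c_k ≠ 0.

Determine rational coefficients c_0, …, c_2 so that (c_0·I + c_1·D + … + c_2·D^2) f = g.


p(D) = 2·I − (1/2)·D + D^2, i.e. c_0 = 2, c_1 = -1/2, c_2 = 1

D^0 f = -3x^2 + 1/3
D^1 f = -6x
D^2 f = -6
matching coefficients of g against c_0 f + c_1 Df + … from the top degree down determines the c_i
solution: c_0 = 2, c_1 = -1/2, c_2 = 1


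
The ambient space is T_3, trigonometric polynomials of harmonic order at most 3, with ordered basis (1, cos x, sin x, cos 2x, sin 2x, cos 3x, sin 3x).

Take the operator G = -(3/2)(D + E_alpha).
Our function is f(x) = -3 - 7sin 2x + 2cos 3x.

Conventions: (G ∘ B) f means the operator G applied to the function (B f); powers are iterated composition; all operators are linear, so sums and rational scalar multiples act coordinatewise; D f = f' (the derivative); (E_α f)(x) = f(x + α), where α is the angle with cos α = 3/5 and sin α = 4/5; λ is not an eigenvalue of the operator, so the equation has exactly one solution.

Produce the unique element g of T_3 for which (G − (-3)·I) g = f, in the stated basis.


write g with unknown coordinates in the stated basis and equate coefficients in (G − (-3)·I) g = f
solving from the highest basis element down gives g = -2 - (1036/1047)cos 2x - (266/349)sin 2x + (734/3723)cos 3x - (838/3723)sin 3x
check: G g = 3 + (1036/349)cos 2x - (1645/349)sin 2x + (1748/1241)cos 3x + (838/1241)sin 3x
so G g − (-3)·g = -3 - 7sin 2x + 2cos 3x = f ✓

the result is g(x) = -2 - (1036/1047)cos 2x - (266/349)sin 2x + (734/3723)cos 3x - (838/3723)sin 3x


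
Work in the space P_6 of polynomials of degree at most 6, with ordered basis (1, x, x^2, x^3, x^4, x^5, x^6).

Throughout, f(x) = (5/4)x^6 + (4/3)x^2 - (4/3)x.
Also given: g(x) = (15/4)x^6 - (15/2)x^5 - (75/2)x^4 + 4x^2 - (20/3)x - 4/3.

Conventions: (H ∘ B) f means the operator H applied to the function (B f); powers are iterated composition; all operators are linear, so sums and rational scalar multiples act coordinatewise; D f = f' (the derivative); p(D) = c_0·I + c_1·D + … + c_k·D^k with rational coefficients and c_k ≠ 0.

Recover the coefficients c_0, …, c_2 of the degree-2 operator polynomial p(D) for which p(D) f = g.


p(D) = 3·I − D − D^2, i.e. c_0 = 3, c_1 = -1, c_2 = -1

D^0 f = (5/4)x^6 + (4/3)x^2 - (4/3)x
D^1 f = (15/2)x^5 + (8/3)x - 4/3
D^2 f = (75/2)x^4 + 8/3
matching coefficients of g against c_0 f + c_1 Df + … from the top degree down determines the c_i
solution: c_0 = 3, c_1 = -1, c_2 = -1


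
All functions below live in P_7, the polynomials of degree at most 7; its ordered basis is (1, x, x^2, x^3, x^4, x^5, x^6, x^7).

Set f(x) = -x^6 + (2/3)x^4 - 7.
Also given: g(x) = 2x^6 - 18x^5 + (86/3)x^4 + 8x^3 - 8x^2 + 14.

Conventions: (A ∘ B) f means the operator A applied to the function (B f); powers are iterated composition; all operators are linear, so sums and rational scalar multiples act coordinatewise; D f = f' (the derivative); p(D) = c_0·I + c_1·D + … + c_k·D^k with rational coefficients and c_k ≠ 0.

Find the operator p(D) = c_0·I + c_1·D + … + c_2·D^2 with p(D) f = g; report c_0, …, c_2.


D^0 f = -x^6 + (2/3)x^4 - 7
D^1 f = -6x^5 + (8/3)x^3
D^2 f = -30x^4 + 8x^2
matching coefficients of g against c_0 f + c_1 Df + … from the top degree down determines the c_i
solution: c_0 = -2, c_1 = 3, c_2 = -1

p(D) = -2·I + 3·D − D^2, i.e. c_0 = -2, c_1 = 3, c_2 = -1


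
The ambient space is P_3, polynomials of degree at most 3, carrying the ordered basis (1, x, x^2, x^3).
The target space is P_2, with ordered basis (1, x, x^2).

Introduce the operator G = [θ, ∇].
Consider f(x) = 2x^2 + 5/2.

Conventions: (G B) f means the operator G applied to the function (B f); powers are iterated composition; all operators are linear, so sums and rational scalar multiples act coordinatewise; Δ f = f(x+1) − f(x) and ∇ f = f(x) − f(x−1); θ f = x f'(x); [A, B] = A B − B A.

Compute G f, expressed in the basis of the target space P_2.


the image equals g(x) = -4x + 4

∇ f = 4x - 2
θ ∇ f = 4x
θ f = 4x^2
∇ θ f = 8x - 4
[θ, ∇] f = -4x + 4


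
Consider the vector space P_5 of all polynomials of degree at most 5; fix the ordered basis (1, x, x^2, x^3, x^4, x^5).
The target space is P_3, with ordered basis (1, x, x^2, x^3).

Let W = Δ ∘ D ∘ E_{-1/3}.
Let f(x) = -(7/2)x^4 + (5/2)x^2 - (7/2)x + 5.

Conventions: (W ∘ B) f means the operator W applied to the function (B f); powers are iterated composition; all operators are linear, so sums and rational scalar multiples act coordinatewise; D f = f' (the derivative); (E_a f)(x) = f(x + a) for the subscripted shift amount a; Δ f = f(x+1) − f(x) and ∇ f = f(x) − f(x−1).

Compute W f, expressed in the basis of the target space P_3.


the result is g(x) = -42x^2 - 14x + 1/3

E_{-1/3} f = -(7/2)x^4 + (14/3)x^3 + (1/6)x^2 - (251/54)x + 1037/162
D E_{-1/3} f = -14x^3 + 14x^2 + (1/3)x - 251/54
Δ D E_{-1/3} f = -42x^2 - 14x + 1/3


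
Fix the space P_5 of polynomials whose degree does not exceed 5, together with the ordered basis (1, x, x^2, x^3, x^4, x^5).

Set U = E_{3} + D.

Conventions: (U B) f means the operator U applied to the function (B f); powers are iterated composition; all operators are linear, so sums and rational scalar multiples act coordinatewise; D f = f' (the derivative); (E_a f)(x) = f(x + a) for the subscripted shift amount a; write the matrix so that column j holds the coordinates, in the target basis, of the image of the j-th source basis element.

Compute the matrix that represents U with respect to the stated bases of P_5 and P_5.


the matrix is [[1, 4, 9, 27, 81, 243]; [0, 1, 8, 27, 108, 405]; [0, 0, 1, 12, 54, 270]; [0, 0, 0, 1, 16, 90]; [0, 0, 0, 0, 1, 20]; [0, 0, 0, 0, 0, 1]] (rows listed top to bottom)

image of 1: 1
image of x: x + 4
image of x^2: x^2 + 8x + 9
image of x^3: x^3 + 12x^2 + 27x + 27
image of x^4: x^4 + 16x^3 + 54x^2 + 108x + 81
image of x^5: x^5 + 20x^4 + 90x^3 + 270x^2 + 405x + 243
each image's coordinates form column j of the matrix


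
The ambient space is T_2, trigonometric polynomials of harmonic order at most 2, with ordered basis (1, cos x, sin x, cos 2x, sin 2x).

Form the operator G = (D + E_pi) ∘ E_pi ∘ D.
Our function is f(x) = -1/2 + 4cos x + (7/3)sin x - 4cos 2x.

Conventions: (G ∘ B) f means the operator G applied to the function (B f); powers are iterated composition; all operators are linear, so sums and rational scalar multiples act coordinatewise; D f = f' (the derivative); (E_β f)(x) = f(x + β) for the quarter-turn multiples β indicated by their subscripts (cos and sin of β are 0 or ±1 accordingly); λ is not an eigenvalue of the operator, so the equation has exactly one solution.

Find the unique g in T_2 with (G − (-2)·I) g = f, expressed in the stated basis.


write g with unknown coordinates in the stated basis and equate coefficients in (G − (-2)·I) g = f
solving from the highest basis element down gives g = -1/4 + (29/30)cos x + (11/10)sin x + cos 2x - sin 2x
check: G g = (31/15)cos x + (2/15)sin x - 6cos 2x + 2sin 2x
so G g − (-2)·g = -1/2 + 4cos x + (7/3)sin x - 4cos 2x = f ✓

the result is g(x) = -1/4 + (29/30)cos x + (11/10)sin x + cos 2x - sin 2x


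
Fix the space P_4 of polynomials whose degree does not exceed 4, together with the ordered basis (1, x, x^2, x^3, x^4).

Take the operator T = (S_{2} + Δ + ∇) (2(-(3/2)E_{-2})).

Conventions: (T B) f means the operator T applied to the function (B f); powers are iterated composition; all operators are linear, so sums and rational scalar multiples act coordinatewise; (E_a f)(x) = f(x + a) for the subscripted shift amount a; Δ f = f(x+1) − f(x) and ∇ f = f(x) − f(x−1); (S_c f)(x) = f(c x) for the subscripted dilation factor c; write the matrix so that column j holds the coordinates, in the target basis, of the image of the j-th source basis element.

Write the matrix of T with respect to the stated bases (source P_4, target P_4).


the matrix is [[-3, 0, 12, -54, 192]; [0, -6, 12, 0, -120]; [0, 0, -12, 54, -144]; [0, 0, 0, -24, 168]; [0, 0, 0, 0, -48]] (rows listed top to bottom)

image of 1: -3
image of x: -6x
image of x^2: -12x^2 + 12x + 12
image of x^3: -24x^3 + 54x^2 - 54
image of x^4: -48x^4 + 168x^3 - 144x^2 - 120x + 192
each image's coordinates form column j of the matrix


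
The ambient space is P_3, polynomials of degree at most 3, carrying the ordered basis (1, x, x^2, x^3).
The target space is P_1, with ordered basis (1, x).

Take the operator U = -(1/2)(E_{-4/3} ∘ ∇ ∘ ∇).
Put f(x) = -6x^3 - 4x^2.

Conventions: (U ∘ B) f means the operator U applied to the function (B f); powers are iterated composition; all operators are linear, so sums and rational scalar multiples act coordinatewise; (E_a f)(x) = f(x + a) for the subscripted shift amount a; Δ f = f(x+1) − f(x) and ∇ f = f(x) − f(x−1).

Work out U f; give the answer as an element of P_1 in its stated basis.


∇ f = -18x^2 + 10x - 2
∇ ∇ f = -36x + 28
E_{-4/3} ∇ ∇ f = -36x + 76
(-(1/2)(E_{-4/3} ∘ ∇ ∘ ∇)) f = 18x - 38

g(x) = 18x - 38


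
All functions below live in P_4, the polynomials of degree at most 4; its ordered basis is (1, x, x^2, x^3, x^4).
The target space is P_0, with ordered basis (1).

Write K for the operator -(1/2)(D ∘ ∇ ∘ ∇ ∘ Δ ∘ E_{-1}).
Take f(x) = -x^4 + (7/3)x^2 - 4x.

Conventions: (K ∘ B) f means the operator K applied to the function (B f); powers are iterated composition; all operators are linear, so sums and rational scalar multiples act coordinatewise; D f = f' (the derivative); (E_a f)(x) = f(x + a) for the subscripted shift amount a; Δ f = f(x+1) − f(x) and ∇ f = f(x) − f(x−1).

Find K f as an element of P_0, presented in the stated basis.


the result is g(x) = 12

E_{-1} f = -x^4 + 4x^3 - (11/3)x^2 - (14/3)x + 16/3
Δ E_{-1} f = -4x^3 + 6x^2 + (2/3)x - 16/3
∇ (Δ ∘ E_{-1}) f = -12x^2 + 24x - 28/3
∇ ∇ (Δ ∘ E_{-1}) f = -24x + 36
D ∇ ∇ (Δ ∘ E_{-1}) f = -24
(-(1/2)(D ∘ ∇ ∘ ∇ ∘ Δ ∘ E_{-1})) f = 12


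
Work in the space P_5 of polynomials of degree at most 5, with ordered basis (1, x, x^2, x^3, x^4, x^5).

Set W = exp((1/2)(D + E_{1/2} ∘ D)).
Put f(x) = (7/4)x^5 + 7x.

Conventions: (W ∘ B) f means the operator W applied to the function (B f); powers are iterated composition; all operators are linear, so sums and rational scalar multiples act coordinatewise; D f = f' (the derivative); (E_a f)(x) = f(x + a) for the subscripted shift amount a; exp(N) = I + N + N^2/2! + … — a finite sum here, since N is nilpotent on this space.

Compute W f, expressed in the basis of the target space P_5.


the image equals g(x) = (7/4)x^5 + (35/4)x^4 + (105/4)x^3 + (805/16)x^2 + (511/8)x + 4655/128

order-1 term: (35/4)x^4 + (35/4)x^3 + (105/16)x^2 + (35/16)x + 931/128
order-2 term: (35/2)x^3 + (105/4)x^2 + (315/16)x + 175/32
order-3 term: (35/2)x^2 + (105/4)x + 105/8
order-4 term: (35/4)x + 35/4
order-5 term: 7/4
the series for exp((1/2)(D + E_{1/2} ∘ D)) f terminates at order 5
exp((1/2)(D + E_{1/2} ∘ D)) f = (7/4)x^5 + (35/4)x^4 + (105/4)x^3 + (805/16)x^2 + (511/8)x + 4655/128


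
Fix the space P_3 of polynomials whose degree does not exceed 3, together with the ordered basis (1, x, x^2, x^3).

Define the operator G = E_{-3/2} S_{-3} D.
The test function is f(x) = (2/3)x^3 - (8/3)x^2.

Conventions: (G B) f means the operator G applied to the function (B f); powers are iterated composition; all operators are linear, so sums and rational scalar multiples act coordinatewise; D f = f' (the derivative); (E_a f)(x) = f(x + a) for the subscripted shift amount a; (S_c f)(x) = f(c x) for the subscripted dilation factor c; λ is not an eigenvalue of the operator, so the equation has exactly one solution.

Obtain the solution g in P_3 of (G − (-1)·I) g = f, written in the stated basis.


the result is g(x) = (2/3)x^3 - (62/3)x^2 - 70x + 431/2

write g with unknown coordinates in the stated basis and equate coefficients in (G − (-1)·I) g = f
solving from the highest basis element down gives g = (2/3)x^3 - (62/3)x^2 - 70x + 431/2
check: G g = 18x^2 + 70x - 431/2
so G g − (-1)·g = (2/3)x^3 - (8/3)x^2 = f ✓


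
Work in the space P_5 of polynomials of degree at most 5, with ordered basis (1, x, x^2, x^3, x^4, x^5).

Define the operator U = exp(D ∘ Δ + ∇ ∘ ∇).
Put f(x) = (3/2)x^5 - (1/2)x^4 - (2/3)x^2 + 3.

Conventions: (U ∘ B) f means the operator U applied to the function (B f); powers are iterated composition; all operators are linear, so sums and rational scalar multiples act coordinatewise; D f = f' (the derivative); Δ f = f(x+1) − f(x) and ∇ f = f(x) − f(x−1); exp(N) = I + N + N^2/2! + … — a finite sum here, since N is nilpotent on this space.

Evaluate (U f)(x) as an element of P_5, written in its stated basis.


order-1 term: 60x^3 - 57x^2 + 141x - 295/6
order-2 term: 360x - 204
the series for exp(D ∘ Δ + ∇ ∘ ∇) f terminates at order 2
exp(D ∘ Δ + ∇ ∘ ∇) f = (3/2)x^5 - (1/2)x^4 + 60x^3 - (173/3)x^2 + 501x - 1501/6

the result is g(x) = (3/2)x^5 - (1/2)x^4 + 60x^3 - (173/3)x^2 + 501x - 1501/6


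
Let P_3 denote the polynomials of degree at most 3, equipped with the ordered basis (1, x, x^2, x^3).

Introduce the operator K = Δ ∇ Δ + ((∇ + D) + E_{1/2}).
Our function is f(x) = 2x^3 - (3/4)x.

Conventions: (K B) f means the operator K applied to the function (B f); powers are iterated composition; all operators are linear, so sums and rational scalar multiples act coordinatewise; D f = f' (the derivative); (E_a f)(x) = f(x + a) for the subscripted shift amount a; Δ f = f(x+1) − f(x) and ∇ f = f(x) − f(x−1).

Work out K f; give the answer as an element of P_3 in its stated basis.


Δ f = 6x^2 + 6x + 5/4
∇ Δ f = 12x
Δ ∇ Δ f = 12
∇ f = 6x^2 - 6x + 5/4
D f = 6x^2 - 3/4
(∇ + D) f = 12x^2 - 6x + 1/2
E_{1/2} f = 2x^3 + 3x^2 + (3/4)x - 1/8
((∇ + D) + E_{1/2}) f = 2x^3 + 15x^2 - (21/4)x + 3/8
(Δ ∇ Δ + ((∇ + D) + E_{1/2})) f = 2x^3 + 15x^2 - (21/4)x + 99/8

g(x) = 2x^3 + 15x^2 - (21/4)x + 99/8


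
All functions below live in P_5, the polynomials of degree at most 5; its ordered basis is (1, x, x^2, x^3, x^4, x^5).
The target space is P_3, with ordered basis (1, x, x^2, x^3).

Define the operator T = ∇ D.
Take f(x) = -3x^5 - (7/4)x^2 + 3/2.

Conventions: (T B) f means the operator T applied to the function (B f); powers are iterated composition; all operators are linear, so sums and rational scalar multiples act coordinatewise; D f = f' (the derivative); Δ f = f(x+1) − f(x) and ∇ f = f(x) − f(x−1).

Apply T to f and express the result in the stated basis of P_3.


D f = -15x^4 - (7/2)x
∇ D f = -60x^3 + 90x^2 - 60x + 23/2

the image equals g(x) = -60x^3 + 90x^2 - 60x + 23/2


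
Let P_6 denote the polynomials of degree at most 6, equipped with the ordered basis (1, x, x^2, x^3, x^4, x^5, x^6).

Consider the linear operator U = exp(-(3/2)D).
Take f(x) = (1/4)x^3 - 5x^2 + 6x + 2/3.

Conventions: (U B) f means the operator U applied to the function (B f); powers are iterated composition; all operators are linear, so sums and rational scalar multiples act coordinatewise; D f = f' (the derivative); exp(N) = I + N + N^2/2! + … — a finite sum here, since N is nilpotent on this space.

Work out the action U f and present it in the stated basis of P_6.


order-1 term: -(9/8)x^2 + 15x - 9
order-2 term: (27/16)x - 45/4
order-3 term: -27/32
the series for exp(-(3/2)D) f terminates at order 3
exp(-(3/2)D) f = (1/4)x^3 - (49/8)x^2 + (363/16)x - 1961/96

g(x) = (1/4)x^3 - (49/8)x^2 + (363/16)x - 1961/96


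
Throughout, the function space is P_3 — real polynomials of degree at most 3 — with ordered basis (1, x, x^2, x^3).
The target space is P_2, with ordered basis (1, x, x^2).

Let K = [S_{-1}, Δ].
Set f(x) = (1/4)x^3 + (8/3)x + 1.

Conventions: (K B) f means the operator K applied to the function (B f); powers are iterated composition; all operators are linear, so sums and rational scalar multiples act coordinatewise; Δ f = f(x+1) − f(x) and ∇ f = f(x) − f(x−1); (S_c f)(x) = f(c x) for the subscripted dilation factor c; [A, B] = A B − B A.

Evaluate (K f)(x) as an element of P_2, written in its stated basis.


Δ f = (3/4)x^2 + (3/4)x + 35/12
S_{-1} Δ f = (3/4)x^2 - (3/4)x + 35/12
S_{-1} f = -(1/4)x^3 - (8/3)x + 1
Δ S_{-1} f = -(3/4)x^2 - (3/4)x - 35/12
[S_{-1}, Δ] f = (3/2)x^2 + 35/6

g(x) = (3/2)x^2 + 35/6


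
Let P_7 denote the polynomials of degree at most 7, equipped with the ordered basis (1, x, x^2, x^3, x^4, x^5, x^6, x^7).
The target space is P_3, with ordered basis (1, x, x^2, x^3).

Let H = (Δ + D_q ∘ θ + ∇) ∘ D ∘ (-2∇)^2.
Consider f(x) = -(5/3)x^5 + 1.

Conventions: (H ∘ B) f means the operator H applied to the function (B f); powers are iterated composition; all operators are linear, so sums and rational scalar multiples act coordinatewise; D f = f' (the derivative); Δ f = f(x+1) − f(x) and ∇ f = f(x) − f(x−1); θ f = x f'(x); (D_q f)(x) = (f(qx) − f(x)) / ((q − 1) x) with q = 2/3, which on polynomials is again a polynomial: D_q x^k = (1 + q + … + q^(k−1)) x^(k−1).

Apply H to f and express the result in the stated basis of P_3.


the image equals g(x) = -(8800/3)x + 2400

∇ f = -(25/3)x^4 + (50/3)x^3 - (50/3)x^2 + (25/3)x - 5/3
(-2∇) f = (50/3)x^4 - (100/3)x^3 + (100/3)x^2 - (50/3)x + 10/3
∇ (-2∇) f = (200/3)x^3 - 200x^2 + (700/3)x - 100
(-2∇) (-2∇) f = -(400/3)x^3 + 400x^2 - (1400/3)x + 200
D (-2∇)^2 f = -400x^2 + 800x - 1400/3
Δ (D ∘ (-2∇)^2) f = -800x + 400
θ (D ∘ (-2∇)^2) f = -800x^2 + 800x
D_q θ (D ∘ (-2∇)^2) f = -(4000/3)x + 800
∇ (D ∘ (-2∇)^2) f = -800x + 1200
(Δ + D_q ∘ θ + ∇) (D ∘ (-2∇)^2) f = -(8800/3)x + 2400


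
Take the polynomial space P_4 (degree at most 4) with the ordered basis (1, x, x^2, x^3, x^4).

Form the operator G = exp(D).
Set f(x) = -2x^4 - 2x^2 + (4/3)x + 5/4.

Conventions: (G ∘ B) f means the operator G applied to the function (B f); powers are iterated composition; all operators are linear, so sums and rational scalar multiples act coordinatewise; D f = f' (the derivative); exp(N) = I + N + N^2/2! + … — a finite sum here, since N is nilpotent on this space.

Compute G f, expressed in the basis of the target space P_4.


order-1 term: -8x^3 - 4x + 4/3
order-2 term: -12x^2 - 2
order-3 term: -8x
order-4 term: -2
the series for exp(D) f terminates at order 4
exp(D) f = -2x^4 - 8x^3 - 14x^2 - (32/3)x - 17/12

g(x) = -2x^4 - 8x^3 - 14x^2 - (32/3)x - 17/12
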